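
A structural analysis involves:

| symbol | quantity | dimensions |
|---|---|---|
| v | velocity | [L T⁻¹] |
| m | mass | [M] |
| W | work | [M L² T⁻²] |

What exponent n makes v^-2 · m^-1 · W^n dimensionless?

Balance the M exponent: (1)·n from W, plus −2·(0) − (1) = -1 from the rest, must sum to zero.
n − 1 = 0, so n = 1.

1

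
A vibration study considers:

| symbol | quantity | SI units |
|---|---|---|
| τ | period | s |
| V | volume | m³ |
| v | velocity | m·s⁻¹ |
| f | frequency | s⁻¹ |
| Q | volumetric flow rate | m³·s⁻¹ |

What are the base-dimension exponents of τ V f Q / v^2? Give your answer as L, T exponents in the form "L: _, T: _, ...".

L: 4, T: 1

Collect each base-dimension exponent across the product:
  L: (0) + (3) − 2·(1) + (0) + (3) = 4
  T: (1) + (0) − 2·(-1) + (-1) + (-1) = 1
So the dimensions are [L⁴ T].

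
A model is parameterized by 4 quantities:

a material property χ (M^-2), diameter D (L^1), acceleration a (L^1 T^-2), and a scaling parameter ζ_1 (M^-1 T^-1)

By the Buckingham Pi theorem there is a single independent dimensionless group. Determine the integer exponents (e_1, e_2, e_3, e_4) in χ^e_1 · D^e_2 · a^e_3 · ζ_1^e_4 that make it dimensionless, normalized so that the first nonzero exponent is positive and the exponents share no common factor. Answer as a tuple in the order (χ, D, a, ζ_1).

(1, -1, 1, -2)

M: e_1·(-2) + e_2·(0) + e_3·(0) + e_4·(-1) = 0
L: e_1·(0) + e_2·(1) + e_3·(1) + e_4·(0) = 0
T: e_1·(0) + e_2·(0) + e_3·(-2) + e_4·(-1) = 0
Solving this homogeneous linear system for the smallest-integer solution (first nonzero entry positive) gives (1, -1, 1, -2).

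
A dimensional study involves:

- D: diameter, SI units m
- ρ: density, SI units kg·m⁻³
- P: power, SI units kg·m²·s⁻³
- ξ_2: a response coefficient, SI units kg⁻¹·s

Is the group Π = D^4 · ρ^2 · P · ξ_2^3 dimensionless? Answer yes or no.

yes

Sum the exponent of each base dimension across the product:
  M: 4·[D]_M + 2·[ρ]_M + [P]_M + 3·[ξ_2]_M = 4·(0) + 2·(1) + (1) + 3·(-1) = 0
  L: 4·[D]_L + 2·[ρ]_L + [P]_L + 3·[ξ_2]_L = 4·(1) + 2·(-3) + (2) + 3·(0) = 0
  T: 4·[D]_T + 2·[ρ]_T + [P]_T + 3·[ξ_2]_T = 4·(0) + 2·(0) + (-3) + 3·(1) = 0
All base exponents vanish — dimensionless.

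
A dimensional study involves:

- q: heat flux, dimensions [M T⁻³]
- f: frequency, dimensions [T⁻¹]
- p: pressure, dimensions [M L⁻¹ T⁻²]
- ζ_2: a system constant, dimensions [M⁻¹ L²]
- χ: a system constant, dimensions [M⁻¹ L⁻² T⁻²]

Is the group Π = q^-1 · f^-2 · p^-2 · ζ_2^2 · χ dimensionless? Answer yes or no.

Sum the exponent of each base dimension across the product:
  M: −[q]_M − 2·[f]_M − 2·[p]_M + 2·[ζ_2]_M + [χ]_M = −(1) − 2·(0) − 2·(1) + 2·(-1) + (-1) = -6
  L: −[q]_L − 2·[f]_L − 2·[p]_L + 2·[ζ_2]_L + [χ]_L = −(0) − 2·(0) − 2·(-1) + 2·(2) + (-2) = 4
  T: −[q]_T − 2·[f]_T − 2·[p]_T + 2·[ζ_2]_T + [χ]_T = −(-3) − 2·(-1) − 2·(-2) + 2·(0) + (-2) = 7
Net dimensions [M⁻⁶ L⁴ T⁷] ≠ [1] — not dimensionless.

no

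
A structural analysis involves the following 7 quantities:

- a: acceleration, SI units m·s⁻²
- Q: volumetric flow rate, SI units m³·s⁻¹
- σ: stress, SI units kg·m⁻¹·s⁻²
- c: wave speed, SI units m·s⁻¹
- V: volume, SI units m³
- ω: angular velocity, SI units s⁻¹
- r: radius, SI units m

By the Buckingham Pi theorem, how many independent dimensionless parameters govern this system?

There are 7 variables and 3 base dimensions (M, L, T).
The dimension matrix has rank 3.
Independent dimensionless groups: 7 − 3 = 4.

4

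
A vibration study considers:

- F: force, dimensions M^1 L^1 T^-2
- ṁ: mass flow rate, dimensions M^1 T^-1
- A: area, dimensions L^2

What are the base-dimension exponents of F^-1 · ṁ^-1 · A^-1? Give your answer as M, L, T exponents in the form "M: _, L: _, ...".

Collect each base-dimension exponent across the product:
  M: −(1) − (1) − (0) = -2
  L: −(1) − (0) − (2) = -3
  T: −(-2) − (-1) − (0) = 3
So the dimensions are [M⁻² L⁻³ T³].

M: -2, L: -3, T: 3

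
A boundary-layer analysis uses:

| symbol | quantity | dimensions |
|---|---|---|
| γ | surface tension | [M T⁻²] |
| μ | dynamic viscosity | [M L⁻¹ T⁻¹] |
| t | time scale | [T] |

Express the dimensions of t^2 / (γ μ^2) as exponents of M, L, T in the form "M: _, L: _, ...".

M: -3, L: 2, T: 6

Collect each base-dimension exponent across the product:
  M: −(1) − 2·(1) + 2·(0) = -3
  L: −(0) − 2·(-1) + 2·(0) = 2
  T: −(-2) − 2·(-1) + 2·(1) = 6
So the dimensions are [M⁻³ L² T⁶].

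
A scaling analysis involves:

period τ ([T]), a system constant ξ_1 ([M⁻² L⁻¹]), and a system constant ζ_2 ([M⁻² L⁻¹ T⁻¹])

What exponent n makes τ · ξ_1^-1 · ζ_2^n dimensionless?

Balance the M exponent: (-2)·n from ζ_2, plus (0) − (-2) = 2 from the rest, must sum to zero.
-2n + 2 = 0, so n = 1.

1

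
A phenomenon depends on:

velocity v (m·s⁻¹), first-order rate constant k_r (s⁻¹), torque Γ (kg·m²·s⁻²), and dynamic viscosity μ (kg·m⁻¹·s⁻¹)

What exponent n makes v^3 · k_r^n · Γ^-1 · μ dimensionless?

Balance the T exponent: (-1)·n from k_r, plus 3·(-1) − (-2) + (-1) = -2 from the rest, must sum to zero.
−n − 2 = 0, so n = -2.

-2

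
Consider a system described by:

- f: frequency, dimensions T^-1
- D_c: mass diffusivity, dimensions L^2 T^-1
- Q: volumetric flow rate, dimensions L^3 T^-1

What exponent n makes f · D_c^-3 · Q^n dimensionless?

Balance the L exponent: (3)·n from Q, plus (0) − 3·(2) = -6 from the rest, must sum to zero.
3n − 6 = 0, so n = 2.

2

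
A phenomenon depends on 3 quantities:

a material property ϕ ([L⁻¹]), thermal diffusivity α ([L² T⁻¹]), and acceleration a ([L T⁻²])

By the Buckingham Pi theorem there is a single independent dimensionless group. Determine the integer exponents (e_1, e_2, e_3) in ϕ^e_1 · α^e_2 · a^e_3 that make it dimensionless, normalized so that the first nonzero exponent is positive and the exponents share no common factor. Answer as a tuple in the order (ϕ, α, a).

L: e_1·(-1) + e_2·(2) + e_3·(1) = 0
T: e_1·(0) + e_2·(-1) + e_3·(-2) = 0
Solving this homogeneous linear system for the smallest-integer solution (first nonzero entry positive) gives (3, 2, -1).

(3, 2, -1)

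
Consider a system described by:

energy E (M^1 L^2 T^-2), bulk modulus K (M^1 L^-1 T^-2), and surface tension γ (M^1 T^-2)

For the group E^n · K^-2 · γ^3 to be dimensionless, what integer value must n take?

-1

Balance the M exponent: (1)·n from E, plus −2·(1) + 3·(1) = 1 from the rest, must sum to zero.
n + 1 = 0, so n = -1.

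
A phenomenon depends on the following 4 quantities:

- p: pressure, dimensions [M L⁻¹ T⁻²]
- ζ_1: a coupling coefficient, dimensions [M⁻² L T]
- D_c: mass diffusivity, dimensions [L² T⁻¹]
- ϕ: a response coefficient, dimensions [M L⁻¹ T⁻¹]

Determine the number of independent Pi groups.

There are 4 variables and 3 base dimensions (M, L, T).
The dimension matrix has rank 3.
Independent dimensionless groups: 4 − 3 = 1.

1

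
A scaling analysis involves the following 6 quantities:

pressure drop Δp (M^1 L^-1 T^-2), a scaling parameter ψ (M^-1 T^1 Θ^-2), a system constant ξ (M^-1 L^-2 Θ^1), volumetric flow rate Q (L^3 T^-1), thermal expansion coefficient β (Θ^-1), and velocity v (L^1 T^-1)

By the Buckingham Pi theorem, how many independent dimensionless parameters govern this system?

There are 6 variables and 4 base dimensions (M, L, T, Θ).
The dimension matrix has rank 4.
Independent dimensionless groups: 6 − 4 = 2.

2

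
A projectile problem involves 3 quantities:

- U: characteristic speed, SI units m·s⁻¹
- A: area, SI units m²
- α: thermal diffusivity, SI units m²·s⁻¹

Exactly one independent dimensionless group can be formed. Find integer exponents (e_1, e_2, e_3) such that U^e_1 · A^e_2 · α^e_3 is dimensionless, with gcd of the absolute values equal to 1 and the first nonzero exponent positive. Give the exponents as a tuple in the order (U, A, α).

(2, 1, -2)

L: e_1·(1) + e_2·(2) + e_3·(2) = 0
T: e_1·(-1) + e_2·(0) + e_3·(-1) = 0
Solving this homogeneous linear system for the smallest-integer solution (first nonzero entry positive) gives (2, 1, -2).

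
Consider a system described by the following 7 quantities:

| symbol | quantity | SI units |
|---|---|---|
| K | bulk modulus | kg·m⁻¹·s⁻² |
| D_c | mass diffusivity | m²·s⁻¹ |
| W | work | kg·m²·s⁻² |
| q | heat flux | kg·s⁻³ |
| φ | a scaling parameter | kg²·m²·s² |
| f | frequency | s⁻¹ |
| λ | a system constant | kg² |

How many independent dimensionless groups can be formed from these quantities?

4

There are 7 variables and 3 base dimensions (M, L, T).
The dimension matrix has rank 3.
Independent dimensionless groups: 7 − 3 = 4.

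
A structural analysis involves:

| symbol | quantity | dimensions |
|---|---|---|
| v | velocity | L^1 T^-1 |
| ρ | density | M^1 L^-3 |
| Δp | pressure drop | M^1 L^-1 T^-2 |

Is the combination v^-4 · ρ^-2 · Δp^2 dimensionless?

yes

Sum the exponent of each base dimension across the product:
  M: −4·[v]_M − 2·[ρ]_M + 2·[Δp]_M = −4·(0) − 2·(1) + 2·(1) = 0
  L: −4·[v]_L − 2·[ρ]_L + 2·[Δp]_L = −4·(1) − 2·(-3) + 2·(-1) = 0
  T: −4·[v]_T − 2·[ρ]_T + 2·[Δp]_T = −4·(-1) − 2·(0) + 2·(-2) = 0
All base exponents vanish — dimensionless.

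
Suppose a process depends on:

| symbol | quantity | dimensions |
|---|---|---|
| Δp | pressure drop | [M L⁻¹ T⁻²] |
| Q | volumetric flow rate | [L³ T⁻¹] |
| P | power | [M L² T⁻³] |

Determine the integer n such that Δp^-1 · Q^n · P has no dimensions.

Balance the L exponent: (3)·n from Q, plus −(-1) + (2) = 3 from the rest, must sum to zero.
3n + 3 = 0, so n = -1.

-1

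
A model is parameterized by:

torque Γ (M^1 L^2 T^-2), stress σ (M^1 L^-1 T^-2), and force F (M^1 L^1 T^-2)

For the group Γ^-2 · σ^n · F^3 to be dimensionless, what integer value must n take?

-1

Balance the M exponent: (1)·n from σ, plus −2·(1) + 3·(1) = 1 from the rest, must sum to zero.
n + 1 = 0, so n = -1.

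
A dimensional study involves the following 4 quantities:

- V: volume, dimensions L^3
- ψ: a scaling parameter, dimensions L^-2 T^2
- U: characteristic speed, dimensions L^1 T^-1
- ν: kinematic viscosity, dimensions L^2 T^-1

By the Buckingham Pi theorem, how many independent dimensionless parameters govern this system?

2

There are 4 variables and 2 base dimensions (L, T).
The dimension matrix has rank 2.
Independent dimensionless groups: 4 − 2 = 2.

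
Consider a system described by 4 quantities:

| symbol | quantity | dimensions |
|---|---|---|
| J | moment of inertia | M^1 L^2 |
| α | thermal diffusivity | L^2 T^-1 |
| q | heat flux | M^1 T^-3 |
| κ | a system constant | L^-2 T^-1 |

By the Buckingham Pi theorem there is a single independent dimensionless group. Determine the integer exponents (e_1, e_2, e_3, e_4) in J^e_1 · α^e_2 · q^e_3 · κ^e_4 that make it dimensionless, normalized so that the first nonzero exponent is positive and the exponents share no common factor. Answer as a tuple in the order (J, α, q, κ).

M: e_1·(1) + e_2·(0) + e_3·(1) + e_4·(0) = 0
L: e_1·(2) + e_2·(2) + e_3·(0) + e_4·(-2) = 0
T: e_1·(0) + e_2·(-1) + e_3·(-3) + e_4·(-1) = 0
Solving this homogeneous linear system for the smallest-integer solution (first nonzero entry positive) gives (1, 1, -1, 2).

(1, 1, -1, 2)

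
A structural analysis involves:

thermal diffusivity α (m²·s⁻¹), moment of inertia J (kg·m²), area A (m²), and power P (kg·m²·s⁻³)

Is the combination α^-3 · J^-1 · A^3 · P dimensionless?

yes

Sum the exponent of each base dimension across the product:
  M: −3·[α]_M − [J]_M + 3·[A]_M + [P]_M = −3·(0) − (1) + 3·(0) + (1) = 0
  L: −3·[α]_L − [J]_L + 3·[A]_L + [P]_L = −3·(2) − (2) + 3·(2) + (2) = 0
  T: −3·[α]_T − [J]_T + 3·[A]_T + [P]_T = −3·(-1) − (0) + 3·(0) + (-3) = 0
All base exponents vanish — dimensionless.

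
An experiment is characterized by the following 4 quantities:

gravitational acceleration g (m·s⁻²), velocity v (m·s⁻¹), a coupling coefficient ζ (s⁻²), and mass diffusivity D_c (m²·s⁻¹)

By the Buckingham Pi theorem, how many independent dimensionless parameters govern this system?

There are 4 variables and 2 base dimensions (L, T).
The dimension matrix has rank 2.
Independent dimensionless groups: 4 − 2 = 2.

2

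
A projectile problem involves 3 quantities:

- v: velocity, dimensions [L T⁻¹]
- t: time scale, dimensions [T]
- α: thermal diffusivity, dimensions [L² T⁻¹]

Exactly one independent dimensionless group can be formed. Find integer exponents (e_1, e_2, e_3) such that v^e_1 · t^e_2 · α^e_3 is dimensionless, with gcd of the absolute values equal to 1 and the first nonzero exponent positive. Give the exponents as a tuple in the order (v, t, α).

(2, 1, -1)

L: e_1·(1) + e_2·(0) + e_3·(2) = 0
T: e_1·(-1) + e_2·(1) + e_3·(-1) = 0
Solving this homogeneous linear system for the smallest-integer solution (first nonzero entry positive) gives (2, 1, -1).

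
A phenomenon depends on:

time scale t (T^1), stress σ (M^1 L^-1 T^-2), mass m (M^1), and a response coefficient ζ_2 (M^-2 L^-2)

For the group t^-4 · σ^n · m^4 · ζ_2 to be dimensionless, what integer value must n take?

-2

Balance the M exponent: (1)·n from σ, plus −4·(0) + 4·(1) + (-2) = 2 from the rest, must sum to zero.
n + 2 = 0, so n = -2.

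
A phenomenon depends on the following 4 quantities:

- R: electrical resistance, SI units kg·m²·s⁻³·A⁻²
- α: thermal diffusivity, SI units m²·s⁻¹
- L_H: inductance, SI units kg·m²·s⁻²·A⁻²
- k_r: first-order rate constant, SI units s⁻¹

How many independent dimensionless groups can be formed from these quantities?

There are 4 variables and 4 base dimensions (M, L, T, I).
The dimension matrix has rank 3 (less than 4: the dimension vectors are linearly dependent).
Independent dimensionless groups: 4 − 3 = 1.

1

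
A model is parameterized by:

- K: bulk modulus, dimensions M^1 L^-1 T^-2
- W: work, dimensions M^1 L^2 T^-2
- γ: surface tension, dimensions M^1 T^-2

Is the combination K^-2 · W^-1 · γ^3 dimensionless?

yes

Sum the exponent of each base dimension across the product:
  M: −2·[K]_M − [W]_M + 3·[γ]_M = −2·(1) − (1) + 3·(1) = 0
  L: −2·[K]_L − [W]_L + 3·[γ]_L = −2·(-1) − (2) + 3·(0) = 0
  T: −2·[K]_T − [W]_T + 3·[γ]_T = −2·(-2) − (-2) + 3·(-2) = 0
All base exponents vanish — dimensionless.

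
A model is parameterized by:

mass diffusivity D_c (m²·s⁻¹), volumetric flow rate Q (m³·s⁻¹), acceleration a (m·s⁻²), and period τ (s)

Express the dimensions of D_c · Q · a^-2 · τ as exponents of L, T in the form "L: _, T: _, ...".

L: 3, T: 3

Collect each base-dimension exponent across the product:
  L: (2) + (3) − 2·(1) + (0) = 3
  T: (-1) + (-1) − 2·(-2) + (1) = 3
So the dimensions are [L³ T³].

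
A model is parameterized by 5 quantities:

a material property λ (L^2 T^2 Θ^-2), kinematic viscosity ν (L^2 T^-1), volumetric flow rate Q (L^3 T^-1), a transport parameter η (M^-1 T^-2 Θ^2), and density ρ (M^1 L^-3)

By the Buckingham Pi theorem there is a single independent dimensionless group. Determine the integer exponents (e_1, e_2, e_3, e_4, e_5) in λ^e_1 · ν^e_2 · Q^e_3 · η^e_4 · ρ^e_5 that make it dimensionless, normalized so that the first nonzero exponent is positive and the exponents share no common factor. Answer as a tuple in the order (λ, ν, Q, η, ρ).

(1, -1, 1, 1, 1)

M: e_1·(0) + e_2·(0) + e_3·(0) + e_4·(-1) + e_5·(1) = 0
L: e_1·(2) + e_2·(2) + e_3·(3) + e_4·(0) + e_5·(-3) = 0
T: e_1·(2) + e_2·(-1) + e_3·(-1) + e_4·(-2) + e_5·(0) = 0
Θ: e_1·(-2) + e_2·(0) + e_3·(0) + e_4·(2) + e_5·(0) = 0
Solving this homogeneous linear system for the smallest-integer solution (first nonzero entry positive) gives (1, -1, 1, 1, 1).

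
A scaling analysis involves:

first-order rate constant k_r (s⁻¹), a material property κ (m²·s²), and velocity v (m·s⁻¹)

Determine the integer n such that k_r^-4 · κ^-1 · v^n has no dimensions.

Balance the L exponent: (1)·n from v, plus −4·(0) − (2) = -2 from the rest, must sum to zero.
n − 2 = 0, so n = 2.

2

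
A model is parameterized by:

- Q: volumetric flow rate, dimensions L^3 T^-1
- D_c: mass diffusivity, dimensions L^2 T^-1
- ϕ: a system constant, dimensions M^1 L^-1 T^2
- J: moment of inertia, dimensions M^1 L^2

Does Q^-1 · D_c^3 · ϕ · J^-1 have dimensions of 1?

Sum the exponent of each base dimension across the product:
  M: −[Q]_M + 3·[D_c]_M + [ϕ]_M − [J]_M = −(0) + 3·(0) + (1) − (1) = 0
  L: −[Q]_L + 3·[D_c]_L + [ϕ]_L − [J]_L = −(3) + 3·(2) + (-1) − (2) = 0
  T: −[Q]_T + 3·[D_c]_T + [ϕ]_T − [J]_T = −(-1) + 3·(-1) + (2) − (0) = 0
All base exponents vanish — dimensionless.

yes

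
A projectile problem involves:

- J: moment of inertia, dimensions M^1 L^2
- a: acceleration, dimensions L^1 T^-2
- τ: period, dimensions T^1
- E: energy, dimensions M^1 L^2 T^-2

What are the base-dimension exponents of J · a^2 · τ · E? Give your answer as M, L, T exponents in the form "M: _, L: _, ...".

Collect each base-dimension exponent across the product:
  M: (1) + 2·(0) + (0) + (1) = 2
  L: (2) + 2·(1) + (0) + (2) = 6
  T: (0) + 2·(-2) + (1) + (-2) = -5
So the dimensions are [M² L⁶ T⁻⁵].

M: 2, L: 6, T: -5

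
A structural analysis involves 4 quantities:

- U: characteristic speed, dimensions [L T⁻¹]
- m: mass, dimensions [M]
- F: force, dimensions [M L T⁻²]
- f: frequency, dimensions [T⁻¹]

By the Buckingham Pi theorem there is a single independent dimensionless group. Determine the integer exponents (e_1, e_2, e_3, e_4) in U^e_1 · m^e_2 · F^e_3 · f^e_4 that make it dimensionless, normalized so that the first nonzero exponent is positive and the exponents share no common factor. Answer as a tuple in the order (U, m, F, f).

M: e_1·(0) + e_2·(1) + e_3·(1) + e_4·(0) = 0
L: e_1·(1) + e_2·(0) + e_3·(1) + e_4·(0) = 0
T: e_1·(-1) + e_2·(0) + e_3·(-2) + e_4·(-1) = 0
Solving this homogeneous linear system for the smallest-integer solution (first nonzero entry positive) gives (1, 1, -1, 1).

(1, 1, -1, 1)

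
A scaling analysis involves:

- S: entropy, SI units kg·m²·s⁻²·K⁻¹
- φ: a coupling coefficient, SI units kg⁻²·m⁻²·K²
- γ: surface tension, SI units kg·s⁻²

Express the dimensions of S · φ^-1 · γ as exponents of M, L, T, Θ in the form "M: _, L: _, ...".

Collect each base-dimension exponent across the product:
  M: (1) − (-2) + (1) = 4
  L: (2) − (-2) + (0) = 4
  T: (-2) − (0) + (-2) = -4
  Θ: (-1) − (2) + (0) = -3
So the dimensions are [M⁴ L⁴ T⁻⁴ Θ⁻³].

M: 4, L: 4, T: -4, Θ: -3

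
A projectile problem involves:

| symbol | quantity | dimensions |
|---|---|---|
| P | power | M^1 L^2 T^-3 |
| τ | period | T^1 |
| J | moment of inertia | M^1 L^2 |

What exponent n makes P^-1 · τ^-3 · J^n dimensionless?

1

Balance the M exponent: (1)·n from J, plus −(1) − 3·(0) = -1 from the rest, must sum to zero.
n − 1 = 0, so n = 1.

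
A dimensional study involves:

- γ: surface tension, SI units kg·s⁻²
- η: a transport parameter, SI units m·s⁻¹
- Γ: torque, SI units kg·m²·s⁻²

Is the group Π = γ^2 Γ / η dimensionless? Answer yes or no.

no

Sum the exponent of each base dimension across the product:
  M: 2·[γ]_M − [η]_M + [Γ]_M = 2·(1) − (0) + (1) = 3
  L: 2·[γ]_L − [η]_L + [Γ]_L = 2·(0) − (1) + (2) = 1
  T: 2·[γ]_T − [η]_T + [Γ]_T = 2·(-2) − (-1) + (-2) = -5
Net dimensions [M³ L T⁻⁵] ≠ [1] — not dimensionless.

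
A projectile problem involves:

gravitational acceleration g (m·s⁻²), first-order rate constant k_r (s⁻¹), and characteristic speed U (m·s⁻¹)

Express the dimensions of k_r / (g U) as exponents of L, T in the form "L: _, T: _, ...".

L: -2, T: 2

Collect each base-dimension exponent across the product:
  L: −(1) + (0) − (1) = -2
  T: −(-2) + (-1) − (-1) = 2
So the dimensions are [L⁻² T²].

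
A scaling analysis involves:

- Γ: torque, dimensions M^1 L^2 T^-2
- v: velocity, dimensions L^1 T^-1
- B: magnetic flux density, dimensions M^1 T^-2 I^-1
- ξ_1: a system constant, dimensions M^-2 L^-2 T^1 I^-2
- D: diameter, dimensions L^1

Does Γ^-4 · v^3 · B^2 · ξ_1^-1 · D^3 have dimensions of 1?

Sum the exponent of each base dimension across the product:
  M: −4·[Γ]_M + 3·[v]_M + 2·[B]_M − [ξ_1]_M + 3·[D]_M = −4·(1) + 3·(0) + 2·(1) − (-2) + 3·(0) = 0
  L: −4·[Γ]_L + 3·[v]_L + 2·[B]_L − [ξ_1]_L + 3·[D]_L = −4·(2) + 3·(1) + 2·(0) − (-2) + 3·(1) = 0
  T: −4·[Γ]_T + 3·[v]_T + 2·[B]_T − [ξ_1]_T + 3·[D]_T = −4·(-2) + 3·(-1) + 2·(-2) − (1) + 3·(0) = 0
  I: −4·[Γ]_I + 3·[v]_I + 2·[B]_I − [ξ_1]_I + 3·[D]_I = −4·(0) + 3·(0) + 2·(-1) − (-2) + 3·(0) = 0
All base exponents vanish — dimensionless.

yes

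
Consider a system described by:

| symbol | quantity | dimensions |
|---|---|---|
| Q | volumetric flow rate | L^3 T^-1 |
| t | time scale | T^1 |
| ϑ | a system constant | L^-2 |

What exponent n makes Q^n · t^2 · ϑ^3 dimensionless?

Balance the L exponent: (3)·n from Q, plus 2·(0) + 3·(-2) = -6 from the rest, must sum to zero.
3n − 6 = 0, so n = 2.

2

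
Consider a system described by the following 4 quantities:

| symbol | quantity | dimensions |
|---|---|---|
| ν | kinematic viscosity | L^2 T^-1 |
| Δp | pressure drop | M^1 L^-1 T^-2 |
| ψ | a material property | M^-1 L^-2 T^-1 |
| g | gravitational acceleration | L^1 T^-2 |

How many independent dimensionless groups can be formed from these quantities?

There are 4 variables and 3 base dimensions (M, L, T).
The dimension matrix has rank 3.
Independent dimensionless groups: 4 − 3 = 1.

1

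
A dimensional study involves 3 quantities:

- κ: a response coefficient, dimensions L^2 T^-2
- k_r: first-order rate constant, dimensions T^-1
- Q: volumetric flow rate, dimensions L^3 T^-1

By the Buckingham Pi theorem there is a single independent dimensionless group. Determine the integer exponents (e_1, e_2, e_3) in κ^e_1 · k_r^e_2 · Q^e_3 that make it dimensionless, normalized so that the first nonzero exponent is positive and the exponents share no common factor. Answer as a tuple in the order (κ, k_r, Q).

(3, -4, -2)

L: e_1·(2) + e_2·(0) + e_3·(3) = 0
T: e_1·(-2) + e_2·(-1) + e_3·(-1) = 0
Solving this homogeneous linear system for the smallest-integer solution (first nonzero entry positive) gives (3, -4, -2).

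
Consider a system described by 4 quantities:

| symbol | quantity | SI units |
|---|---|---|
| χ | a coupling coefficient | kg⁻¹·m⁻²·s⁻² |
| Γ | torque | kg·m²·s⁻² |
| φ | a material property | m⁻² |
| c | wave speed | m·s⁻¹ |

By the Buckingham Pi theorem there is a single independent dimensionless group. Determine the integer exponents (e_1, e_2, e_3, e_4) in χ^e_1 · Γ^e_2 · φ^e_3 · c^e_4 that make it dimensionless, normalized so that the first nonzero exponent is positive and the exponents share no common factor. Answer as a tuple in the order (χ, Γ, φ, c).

(1, 1, -2, -4)

M: e_1·(-1) + e_2·(1) + e_3·(0) + e_4·(0) = 0
L: e_1·(-2) + e_2·(2) + e_3·(-2) + e_4·(1) = 0
T: e_1·(-2) + e_2·(-2) + e_3·(0) + e_4·(-1) = 0
Solving this homogeneous linear system for the smallest-integer solution (first nonzero entry positive) gives (1, 1, -2, -4).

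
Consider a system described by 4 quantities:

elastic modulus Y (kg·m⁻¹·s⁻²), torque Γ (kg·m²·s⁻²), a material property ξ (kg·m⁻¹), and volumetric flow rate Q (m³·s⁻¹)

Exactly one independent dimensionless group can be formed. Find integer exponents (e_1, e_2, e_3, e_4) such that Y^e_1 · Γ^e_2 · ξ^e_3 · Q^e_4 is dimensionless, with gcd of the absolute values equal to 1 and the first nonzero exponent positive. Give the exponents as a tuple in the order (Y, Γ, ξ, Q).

(1, -2, 1, 2)

M: e_1·(1) + e_2·(1) + e_3·(1) + e_4·(0) = 0
L: e_1·(-1) + e_2·(2) + e_3·(-1) + e_4·(3) = 0
T: e_1·(-2) + e_2·(-2) + e_3·(0) + e_4·(-1) = 0
Solving this homogeneous linear system for the smallest-integer solution (first nonzero entry positive) gives (1, -2, 1, 2).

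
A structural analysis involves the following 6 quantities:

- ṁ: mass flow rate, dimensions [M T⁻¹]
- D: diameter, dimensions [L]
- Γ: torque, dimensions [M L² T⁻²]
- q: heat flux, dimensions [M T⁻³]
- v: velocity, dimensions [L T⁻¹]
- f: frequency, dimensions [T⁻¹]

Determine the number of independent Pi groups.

There are 6 variables and 3 base dimensions (M, L, T).
The dimension matrix has rank 3.
Independent dimensionless groups: 6 − 3 = 3.

3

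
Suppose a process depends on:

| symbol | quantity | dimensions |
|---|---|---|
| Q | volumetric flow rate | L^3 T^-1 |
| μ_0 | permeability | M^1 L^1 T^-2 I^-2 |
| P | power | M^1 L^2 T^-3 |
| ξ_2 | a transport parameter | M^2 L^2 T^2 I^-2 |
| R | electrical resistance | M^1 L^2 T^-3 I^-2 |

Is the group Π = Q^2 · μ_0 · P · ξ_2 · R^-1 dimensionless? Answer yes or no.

Sum the exponent of each base dimension across the product:
  M: 2·[Q]_M + [μ_0]_M + [P]_M + [ξ_2]_M − [R]_M = 2·(0) + (1) + (1) + (2) − (1) = 3
  L: 2·[Q]_L + [μ_0]_L + [P]_L + [ξ_2]_L − [R]_L = 2·(3) + (1) + (2) + (2) − (2) = 9
  T: 2·[Q]_T + [μ_0]_T + [P]_T + [ξ_2]_T − [R]_T = 2·(-1) + (-2) + (-3) + (2) − (-3) = -2
  I: 2·[Q]_I + [μ_0]_I + [P]_I + [ξ_2]_I − [R]_I = 2·(0) + (-2) + (0) + (-2) − (-2) = -2
Net dimensions [M³ L⁹ T⁻² I⁻²] ≠ [1] — not dimensionless.

no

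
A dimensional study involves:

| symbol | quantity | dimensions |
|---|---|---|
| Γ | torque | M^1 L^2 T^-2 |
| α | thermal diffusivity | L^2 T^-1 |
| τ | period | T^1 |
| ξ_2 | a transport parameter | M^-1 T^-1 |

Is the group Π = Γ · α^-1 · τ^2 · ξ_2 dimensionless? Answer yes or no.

Sum the exponent of each base dimension across the product:
  M: [Γ]_M − [α]_M + 2·[τ]_M + [ξ_2]_M = (1) − (0) + 2·(0) + (-1) = 0
  L: [Γ]_L − [α]_L + 2·[τ]_L + [ξ_2]_L = (2) − (2) + 2·(0) + (0) = 0
  T: [Γ]_T − [α]_T + 2·[τ]_T + [ξ_2]_T = (-2) − (-1) + 2·(1) + (-1) = 0
All base exponents vanish — dimensionless.

yes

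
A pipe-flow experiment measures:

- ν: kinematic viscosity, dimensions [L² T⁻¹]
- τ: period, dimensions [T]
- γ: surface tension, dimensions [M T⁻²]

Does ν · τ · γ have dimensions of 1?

Sum the exponent of each base dimension across the product:
  M: [ν]_M + [τ]_M + [γ]_M = (0) + (0) + (1) = 1
  L: [ν]_L + [τ]_L + [γ]_L = (2) + (0) + (0) = 2
  T: [ν]_T + [τ]_T + [γ]_T = (-1) + (1) + (-2) = -2
Net dimensions [M L² T⁻²] ≠ [1] — not dimensionless.

no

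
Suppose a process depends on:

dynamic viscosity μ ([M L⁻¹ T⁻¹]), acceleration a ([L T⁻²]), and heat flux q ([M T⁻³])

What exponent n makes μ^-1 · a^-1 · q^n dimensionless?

Balance the M exponent: (1)·n from q, plus −(1) − (0) = -1 from the rest, must sum to zero.
n − 1 = 0, so n = 1.

1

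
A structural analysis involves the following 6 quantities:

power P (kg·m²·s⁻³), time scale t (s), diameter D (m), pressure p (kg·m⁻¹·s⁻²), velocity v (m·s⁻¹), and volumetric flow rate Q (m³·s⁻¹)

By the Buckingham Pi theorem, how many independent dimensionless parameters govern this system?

3

There are 6 variables and 3 base dimensions (M, L, T).
The dimension matrix has rank 3.
Independent dimensionless groups: 6 − 3 = 3.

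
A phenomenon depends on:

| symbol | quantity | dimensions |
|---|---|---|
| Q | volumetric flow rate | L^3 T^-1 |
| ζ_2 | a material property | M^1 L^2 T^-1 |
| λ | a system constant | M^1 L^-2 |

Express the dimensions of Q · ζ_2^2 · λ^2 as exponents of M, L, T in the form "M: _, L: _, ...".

M: 4, L: 3, T: -3

Collect each base-dimension exponent across the product:
  M: (0) + 2·(1) + 2·(1) = 4
  L: (3) + 2·(2) + 2·(-2) = 3
  T: (-1) + 2·(-1) + 2·(0) = -3
So the dimensions are [M⁴ L³ T⁻³].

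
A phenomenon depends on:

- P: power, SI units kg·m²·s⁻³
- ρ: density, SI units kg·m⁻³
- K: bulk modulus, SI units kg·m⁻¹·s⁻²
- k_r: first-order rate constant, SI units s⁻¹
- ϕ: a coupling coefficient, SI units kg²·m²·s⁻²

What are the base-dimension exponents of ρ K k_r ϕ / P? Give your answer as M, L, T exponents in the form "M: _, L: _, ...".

M: 3, L: -4, T: -2

Collect each base-dimension exponent across the product:
  M: −(1) + (1) + (1) + (0) + (2) = 3
  L: −(2) + (-3) + (-1) + (0) + (2) = -4
  T: −(-3) + (0) + (-2) + (-1) + (-2) = -2
So the dimensions are [M³ L⁻⁴ T⁻²].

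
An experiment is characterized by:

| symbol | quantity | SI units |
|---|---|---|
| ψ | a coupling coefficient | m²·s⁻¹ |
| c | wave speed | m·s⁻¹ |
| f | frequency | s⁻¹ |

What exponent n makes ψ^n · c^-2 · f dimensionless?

Balance the L exponent: (2)·n from ψ, plus −2·(1) + (0) = -2 from the rest, must sum to zero.
2n − 2 = 0, so n = 1.

1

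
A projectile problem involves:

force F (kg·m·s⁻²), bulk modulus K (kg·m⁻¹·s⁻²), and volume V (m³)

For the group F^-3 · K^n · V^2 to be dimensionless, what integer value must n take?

3

Balance the M exponent: (1)·n from K, plus −3·(1) + 2·(0) = -3 from the rest, must sum to zero.
n − 3 = 0, so n = 3.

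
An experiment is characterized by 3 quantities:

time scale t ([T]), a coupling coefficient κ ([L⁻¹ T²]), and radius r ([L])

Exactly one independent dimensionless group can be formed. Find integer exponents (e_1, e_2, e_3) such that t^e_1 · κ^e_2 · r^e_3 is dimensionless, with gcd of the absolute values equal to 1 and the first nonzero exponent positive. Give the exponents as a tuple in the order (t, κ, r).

(2, -1, -1)

L: e_1·(0) + e_2·(-1) + e_3·(1) = 0
T: e_1·(1) + e_2·(2) + e_3·(0) = 0
Solving this homogeneous linear system for the smallest-integer solution (first nonzero entry positive) gives (2, -1, -1).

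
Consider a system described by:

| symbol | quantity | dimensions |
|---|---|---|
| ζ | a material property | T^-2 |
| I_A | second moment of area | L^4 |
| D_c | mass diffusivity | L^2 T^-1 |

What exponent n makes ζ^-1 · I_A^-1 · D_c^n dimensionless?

2

Balance the L exponent: (2)·n from D_c, plus −(0) − (4) = -4 from the rest, must sum to zero.
2n − 4 = 0, so n = 2.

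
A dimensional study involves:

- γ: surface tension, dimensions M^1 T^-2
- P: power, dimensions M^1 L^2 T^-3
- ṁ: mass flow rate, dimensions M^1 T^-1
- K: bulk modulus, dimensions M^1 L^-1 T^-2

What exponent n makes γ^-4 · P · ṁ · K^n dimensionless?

Balance the M exponent: (1)·n from K, plus −4·(1) + (1) + (1) = -2 from the rest, must sum to zero.
n − 2 = 0, so n = 2.

2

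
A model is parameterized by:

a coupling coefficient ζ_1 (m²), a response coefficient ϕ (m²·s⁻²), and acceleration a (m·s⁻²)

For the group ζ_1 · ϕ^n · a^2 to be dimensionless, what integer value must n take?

Balance the L exponent: (2)·n from ϕ, plus (2) + 2·(1) = 4 from the rest, must sum to zero.
2n + 4 = 0, so n = -2.

-2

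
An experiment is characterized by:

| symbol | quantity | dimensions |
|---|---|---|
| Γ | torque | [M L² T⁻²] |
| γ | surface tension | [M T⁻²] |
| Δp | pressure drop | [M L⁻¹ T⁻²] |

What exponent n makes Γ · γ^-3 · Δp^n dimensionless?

2

Balance the M exponent: (1)·n from Δp, plus (1) − 3·(1) = -2 from the rest, must sum to zero.
n − 2 = 0, so n = 2.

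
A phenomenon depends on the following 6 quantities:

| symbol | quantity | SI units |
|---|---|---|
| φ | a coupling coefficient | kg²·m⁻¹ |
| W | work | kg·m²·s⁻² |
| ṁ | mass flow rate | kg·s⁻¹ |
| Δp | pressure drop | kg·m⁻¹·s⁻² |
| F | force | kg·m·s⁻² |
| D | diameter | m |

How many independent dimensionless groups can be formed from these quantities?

There are 6 variables and 3 base dimensions (M, L, T).
The dimension matrix has rank 3.
Independent dimensionless groups: 6 − 3 = 3.

3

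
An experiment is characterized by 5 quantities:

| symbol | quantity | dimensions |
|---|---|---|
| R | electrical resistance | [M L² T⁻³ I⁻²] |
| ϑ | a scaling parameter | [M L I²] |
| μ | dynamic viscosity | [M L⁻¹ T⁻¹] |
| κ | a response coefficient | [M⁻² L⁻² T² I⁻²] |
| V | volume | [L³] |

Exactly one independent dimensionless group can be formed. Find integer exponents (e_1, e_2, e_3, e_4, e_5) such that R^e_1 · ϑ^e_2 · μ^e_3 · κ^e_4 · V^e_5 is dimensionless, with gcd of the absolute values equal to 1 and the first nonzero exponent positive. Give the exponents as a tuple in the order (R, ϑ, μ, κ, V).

(1, 2, -1, 1, -1)

M: e_1·(1) + e_2·(1) + e_3·(1) + e_4·(-2) + e_5·(0) = 0
L: e_1·(2) + e_2·(1) + e_3·(-1) + e_4·(-2) + e_5·(3) = 0
T: e_1·(-3) + e_2·(0) + e_3·(-1) + e_4·(2) + e_5·(0) = 0
I: e_1·(-2) + e_2·(2) + e_3·(0) + e_4·(-2) + e_5·(0) = 0
Solving this homogeneous linear system for the smallest-integer solution (first nonzero entry positive) gives (1, 2, -1, 1, -1).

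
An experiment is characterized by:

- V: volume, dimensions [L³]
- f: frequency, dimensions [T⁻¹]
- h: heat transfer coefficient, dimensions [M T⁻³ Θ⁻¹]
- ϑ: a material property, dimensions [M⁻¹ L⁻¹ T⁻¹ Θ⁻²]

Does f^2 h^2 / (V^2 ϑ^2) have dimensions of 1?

Sum the exponent of each base dimension across the product:
  M: −2·[V]_M + 2·[f]_M + 2·[h]_M − 2·[ϑ]_M = −2·(0) + 2·(0) + 2·(1) − 2·(-1) = 4
  L: −2·[V]_L + 2·[f]_L + 2·[h]_L − 2·[ϑ]_L = −2·(3) + 2·(0) + 2·(0) − 2·(-1) = -4
  T: −2·[V]_T + 2·[f]_T + 2·[h]_T − 2·[ϑ]_T = −2·(0) + 2·(-1) + 2·(-3) − 2·(-1) = -6
  Θ: −2·[V]_Θ + 2·[f]_Θ + 2·[h]_Θ − 2·[ϑ]_Θ = −2·(0) + 2·(0) + 2·(-1) − 2·(-2) = 2
Net dimensions [M⁴ L⁻⁴ T⁻⁶ Θ²] ≠ [1] — not dimensionless.

no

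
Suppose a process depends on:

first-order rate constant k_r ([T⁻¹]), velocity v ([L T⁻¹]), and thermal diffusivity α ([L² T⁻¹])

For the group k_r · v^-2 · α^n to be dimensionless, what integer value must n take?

1

Balance the L exponent: (2)·n from α, plus (0) − 2·(1) = -2 from the rest, must sum to zero.
2n − 2 = 0, so n = 1.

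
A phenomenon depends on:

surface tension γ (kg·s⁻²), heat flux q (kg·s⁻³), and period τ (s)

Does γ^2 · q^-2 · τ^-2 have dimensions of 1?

yes

Sum the exponent of each base dimension across the product:
  M: 2·[γ]_M − 2·[q]_M − 2·[τ]_M = 2·(1) − 2·(1) − 2·(0) = 0
  L: 2·[γ]_L − 2·[q]_L − 2·[τ]_L = 2·(0) − 2·(0) − 2·(0) = 0
  T: 2·[γ]_T − 2·[q]_T − 2·[τ]_T = 2·(-2) − 2·(-3) − 2·(1) = 0
All base exponents vanish — dimensionless.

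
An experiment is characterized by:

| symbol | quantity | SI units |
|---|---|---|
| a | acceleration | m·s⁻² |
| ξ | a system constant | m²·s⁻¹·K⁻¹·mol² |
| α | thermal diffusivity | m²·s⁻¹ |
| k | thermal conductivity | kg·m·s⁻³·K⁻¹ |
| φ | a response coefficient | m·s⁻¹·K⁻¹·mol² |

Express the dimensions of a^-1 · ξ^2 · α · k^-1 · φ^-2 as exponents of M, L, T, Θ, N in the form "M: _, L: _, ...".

M: -1, L: 2, T: 4, Θ: 1, N: 0

Collect each base-dimension exponent across the product:
  M: −(0) + 2·(0) + (0) − (1) − 2·(0) = -1
  L: −(1) + 2·(2) + (2) − (1) − 2·(1) = 2
  T: −(-2) + 2·(-1) + (-1) − (-3) − 2·(-1) = 4
  Θ: −(0) + 2·(-1) + (0) − (-1) − 2·(-1) = 1
  N: −(0) + 2·(2) + (0) − (0) − 2·(2) = 0
So the dimensions are [M⁻¹ L² T⁴ Θ].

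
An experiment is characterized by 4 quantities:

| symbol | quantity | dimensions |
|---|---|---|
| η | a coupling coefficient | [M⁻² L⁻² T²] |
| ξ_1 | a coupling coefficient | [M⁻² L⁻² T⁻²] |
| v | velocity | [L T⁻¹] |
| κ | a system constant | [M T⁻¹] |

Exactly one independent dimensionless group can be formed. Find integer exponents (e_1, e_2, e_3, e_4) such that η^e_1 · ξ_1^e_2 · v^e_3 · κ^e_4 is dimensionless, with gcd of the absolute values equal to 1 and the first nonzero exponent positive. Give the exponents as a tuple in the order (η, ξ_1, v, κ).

(3, -1, 4, 4)

M: e_1·(-2) + e_2·(-2) + e_3·(0) + e_4·(1) = 0
L: e_1·(-2) + e_2·(-2) + e_3·(1) + e_4·(0) = 0
T: e_1·(2) + e_2·(-2) + e_3·(-1) + e_4·(-1) = 0
Solving this homogeneous linear system for the smallest-integer solution (first nonzero entry positive) gives (3, -1, 4, 4).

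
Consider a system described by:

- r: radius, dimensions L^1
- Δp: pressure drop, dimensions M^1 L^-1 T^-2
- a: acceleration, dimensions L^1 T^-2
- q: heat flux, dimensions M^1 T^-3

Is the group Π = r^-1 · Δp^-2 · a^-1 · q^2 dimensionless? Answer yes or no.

Sum the exponent of each base dimension across the product:
  M: −[r]_M − 2·[Δp]_M − [a]_M + 2·[q]_M = −(0) − 2·(1) − (0) + 2·(1) = 0
  L: −[r]_L − 2·[Δp]_L − [a]_L + 2·[q]_L = −(1) − 2·(-1) − (1) + 2·(0) = 0
  T: −[r]_T − 2·[Δp]_T − [a]_T + 2·[q]_T = −(0) − 2·(-2) − (-2) + 2·(-3) = 0
All base exponents vanish — dimensionless.

yes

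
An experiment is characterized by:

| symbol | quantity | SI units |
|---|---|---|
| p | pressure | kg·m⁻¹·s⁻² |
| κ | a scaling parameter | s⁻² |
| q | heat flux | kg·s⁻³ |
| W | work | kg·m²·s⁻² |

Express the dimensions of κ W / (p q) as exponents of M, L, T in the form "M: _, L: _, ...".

Collect each base-dimension exponent across the product:
  M: −(1) + (0) − (1) + (1) = -1
  L: −(-1) + (0) − (0) + (2) = 3
  T: −(-2) + (-2) − (-3) + (-2) = 1
So the dimensions are [M⁻¹ L³ T].

M: -1, L: 3, T: 1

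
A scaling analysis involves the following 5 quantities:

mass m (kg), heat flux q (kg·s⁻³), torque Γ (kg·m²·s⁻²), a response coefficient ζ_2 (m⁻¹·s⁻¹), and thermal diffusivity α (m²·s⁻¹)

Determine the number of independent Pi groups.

2

There are 5 variables and 3 base dimensions (M, L, T).
The dimension matrix has rank 3.
Independent dimensionless groups: 5 − 3 = 2.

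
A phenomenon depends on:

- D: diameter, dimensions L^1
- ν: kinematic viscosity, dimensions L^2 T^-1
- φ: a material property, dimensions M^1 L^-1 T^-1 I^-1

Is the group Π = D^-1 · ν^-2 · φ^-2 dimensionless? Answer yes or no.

Sum the exponent of each base dimension across the product:
  M: −[D]_M − 2·[ν]_M − 2·[φ]_M = −(0) − 2·(0) − 2·(1) = -2
  L: −[D]_L − 2·[ν]_L − 2·[φ]_L = −(1) − 2·(2) − 2·(-1) = -3
  T: −[D]_T − 2·[ν]_T − 2·[φ]_T = −(0) − 2·(-1) − 2·(-1) = 4
  I: −[D]_I − 2·[ν]_I − 2·[φ]_I = −(0) − 2·(0) − 2·(-1) = 2
Net dimensions [M⁻² L⁻³ T⁴ I²] ≠ [1] — not dimensionless.

no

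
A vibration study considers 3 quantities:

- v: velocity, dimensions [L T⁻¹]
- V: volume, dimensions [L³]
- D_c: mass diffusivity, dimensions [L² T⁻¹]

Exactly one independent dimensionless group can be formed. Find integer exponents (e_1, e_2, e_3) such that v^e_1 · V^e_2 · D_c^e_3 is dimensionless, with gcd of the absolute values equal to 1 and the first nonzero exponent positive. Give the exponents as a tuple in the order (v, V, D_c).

(3, 1, -3)

L: e_1·(1) + e_2·(3) + e_3·(2) = 0
T: e_1·(-1) + e_2·(0) + e_3·(-1) = 0
Solving this homogeneous linear system for the smallest-integer solution (first nonzero entry positive) gives (3, 1, -3).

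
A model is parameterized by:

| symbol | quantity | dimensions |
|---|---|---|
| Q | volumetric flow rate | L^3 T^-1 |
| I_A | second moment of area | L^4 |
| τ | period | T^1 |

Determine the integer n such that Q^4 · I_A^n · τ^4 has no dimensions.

Balance the L exponent: (4)·n from I_A, plus 4·(3) + 4·(0) = 12 from the rest, must sum to zero.
4n + 12 = 0, so n = -3.

-3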